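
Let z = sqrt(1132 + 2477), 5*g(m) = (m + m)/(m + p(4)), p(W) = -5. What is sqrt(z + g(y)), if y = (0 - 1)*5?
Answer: sqrt(5 + 75*sqrt(401))/5 ≈ 7.7637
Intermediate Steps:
y = -5 (y = -1*5 = -5)
g(m) = 2*m/(5*(-5 + m)) (g(m) = ((m + m)/(m - 5))/5 = ((2*m)/(-5 + m))/5 = (2*m/(-5 + m))/5 = 2*m/(5*(-5 + m)))
z = 3*sqrt(401) (z = sqrt(3609) = 3*sqrt(401) ≈ 60.075)
sqrt(z + g(y)) = sqrt(3*sqrt(401) + (2/5)*(-5)/(-5 - 5)) = sqrt(3*sqrt(401) + (2/5)*(-5)/(-10)) = sqrt(3*sqrt(401) + (2/5)*(-5)*(-1/10)) = sqrt(3*sqrt(401) + 1/5) = sqrt(1/5 + 3*sqrt(401))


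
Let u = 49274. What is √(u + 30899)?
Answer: √80173 ≈ 283.15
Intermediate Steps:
√(u + 30899) = √(49274 + 30899) = √80173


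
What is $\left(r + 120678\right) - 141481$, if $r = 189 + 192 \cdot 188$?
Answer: $15482$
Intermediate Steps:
$r = 36285$ ($r = 189 + 36096 = 36285$)
$\left(r + 120678\right) - 141481 = \left(36285 + 120678\right) - 141481 = 156963 - 141481 = 15482$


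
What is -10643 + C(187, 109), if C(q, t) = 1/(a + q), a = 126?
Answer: -3331258/313 ≈ -10643.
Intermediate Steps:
C(q, t) = 1/(126 + q)
-10643 + C(187, 109) = -10643 + 1/(126 + 187) = -10643 + 1/313 = -3331258/313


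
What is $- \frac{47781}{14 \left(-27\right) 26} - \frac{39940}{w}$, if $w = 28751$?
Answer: $\frac{109024579}{31396092} \approx 3.4726$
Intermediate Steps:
$- \frac{47781}{14 \left(-27\right) 26} - \frac{39940}{w} = - \frac{47781}{14 \left(-27\right) 26} - \frac{39940}{28751} = - \frac{47781}{\left(-378\right) 26} - \frac{39940}{28751} = - \frac{47781}{-9828} - \frac{39940}{28751} = \left(-47781\right) \left(- \frac{1}{9828}\right) - \frac{39940}{28751} = \frac{5309}{1092} - \frac{39940}{28751} = \frac{109024579}{31396092}$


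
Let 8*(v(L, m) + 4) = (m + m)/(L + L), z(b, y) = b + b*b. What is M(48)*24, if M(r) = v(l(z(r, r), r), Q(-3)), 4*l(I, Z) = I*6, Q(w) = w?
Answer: -37633/392 ≈ -96.003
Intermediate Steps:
z(b, y) = b + b²
l(I, Z) = 3*I/2 (l(I, Z) = (I*6)/4 = (6*I)/4 = 3*I/2)
v(L, m) = -4 + m/(8*L) (v(L, m) = -4 + ((m + m)/(L + L))/8 = -4 + ((2*m)/((2*L)))/8 = -4 + ((2*m)*(1/(2*L)))/8 = -4 + (m/L)/8 = -4 + m/(8*L))
M(r) = -4 - 1/(4*r*(1 + r)) (M(r) = -4 + (⅛)*(-3)/(3*(r*(1 + r))/2) = -4 + (⅛)*(-3)/(3*r*(1 + r)/2) = -4 + (⅛)*(-3)*(2/(3*r*(1 + r))) = -4 - 1/(4*r*(1 + r)))
M(48)*24 = ((¼)*(-1 - 16*48*(1 + 48))/(48*(1 + 48)))*24 = ((¼)*(1/48)*(-1 - 16*48*49)/49)*24 = ((¼)*(1/48)*(1/49)*(-1 - 37632))*24 = ((¼)*(1/48)*(1/49)*(-37633))*24 = -37633/9408*24 = -37633/392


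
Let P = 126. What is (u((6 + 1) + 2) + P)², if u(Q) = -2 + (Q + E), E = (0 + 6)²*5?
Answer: 97969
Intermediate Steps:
E = 180 (E = 6²*5 = 36*5 = 180)
u(Q) = 178 + Q (u(Q) = -2 + (Q + 180) = -2 + (180 + Q) = 178 + Q)
(u((6 + 1) + 2) + P)² = ((178 + ((6 + 1) + 2)) + 126)² = ((178 + (7 + 2)) + 126)² = ((178 + 9) + 126)² = (187 + 126)² = 313² = 97969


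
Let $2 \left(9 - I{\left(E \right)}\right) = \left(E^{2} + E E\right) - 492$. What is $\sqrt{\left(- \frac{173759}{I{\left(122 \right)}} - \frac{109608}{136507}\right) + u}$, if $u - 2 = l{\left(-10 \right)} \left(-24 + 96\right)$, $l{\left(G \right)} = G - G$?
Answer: $\frac{\sqrt{52140222201128446861}}{1996960903} \approx 3.6159$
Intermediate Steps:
$I{\left(E \right)} = 255 - E^{2}$ ($I{\left(E \right)} = 9 - \frac{\left(E^{2} + E E\right) - 492}{2} = 9 - \frac{\left(E^{2} + E^{2}\right) - 492}{2} = 9 - \frac{2 E^{2} - 492}{2} = 9 - \frac{-492 + 2 E^{2}}{2} = 9 - \left(-246 + E^{2}\right) = 255 - E^{2}$)
$l{\left(G \right)} = 0$
$u = 2$ ($u = 2 + 0 \left(-24 + 96\right) = 2 + 0 \cdot 72 = 2 + 0 = 2$)
$\sqrt{\left(- \frac{173759}{I{\left(122 \right)}} - \frac{109608}{136507}\right) + u} = \sqrt{\left(- \frac{173759}{255 - 122^{2}} - \frac{109608}{136507}\right) + 2} = \sqrt{\left(- \frac{173759}{255 - 14884} - \frac{109608}{136507}\right) + 2} = \sqrt{\left(- \frac{173759}{-14629} - \frac{109608}{136507}\right) + 2} = \sqrt{\left(\left(-173759\right) \left(- \frac{1}{14629}\right) - \frac{109608}{136507}\right) + 2} = \sqrt{\left(\frac{173759}{14629} - \frac{109608}{136507}\right) + 2} = \sqrt{\frac{22115864381}{1996960903} + 2} = \sqrt{\frac{26109786187}{1996960903}} = \frac{\sqrt{52140222201128446861}}{1996960903}$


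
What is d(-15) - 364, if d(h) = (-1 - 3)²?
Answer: -348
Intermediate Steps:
d(h) = 16 (d(h) = (-4)² = 16)
d(-15) - 364 = 16 - 364 = -348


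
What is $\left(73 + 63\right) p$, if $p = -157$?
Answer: $-21352$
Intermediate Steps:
$\left(73 + 63\right) p = \left(73 + 63\right) \left(-157\right) = 136 \left(-157\right) = -21352$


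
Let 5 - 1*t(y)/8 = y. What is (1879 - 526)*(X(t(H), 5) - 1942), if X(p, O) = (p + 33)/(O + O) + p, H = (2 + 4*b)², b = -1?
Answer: -26111547/10 ≈ -2.6112e+6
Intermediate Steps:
H = 4 (H = (2 + 4*(-1))² = (2 - 4)² = (-2)² = 4)
t(y) = 40 - 8*y
X(p, O) = p + (33 + p)/(2*O) (X(p, O) = (33 + p)/((2*O)) + p = (33 + p)*(1/(2*O)) + p = (33 + p)/(2*O) + p = p + (33 + p)/(2*O))
(1879 - 526)*(X(t(H), 5) - 1942) = (1879 - 526)*((½)*(33 + (40 - 8*4) + 2*5*(40 - 8*4))/5 - 1942) = 1353*((½)*(⅕)*(33 + (40 - 32) + 2*5*(40 - 32)) - 1942) = 1353*((½)*(⅕)*(33 + 8 + 2*5*8) - 1942) = 1353*((½)*(⅕)*(33 + 8 + 80) - 1942) = 1353*((½)*(⅕)*121 - 1942) = 1353*(121/10 - 1942) = 1353*(-19299/10) = -26111547/10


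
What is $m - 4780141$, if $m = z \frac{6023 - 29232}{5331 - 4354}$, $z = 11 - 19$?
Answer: $- \frac{4670012085}{977} \approx -4.78 \cdot 10^{6}$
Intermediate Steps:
$z = -8$ ($z = 11 - 19 = -8$)
$m = \frac{185672}{977}$ ($m = - 8 \frac{6023 - 29232}{5331 - 4354} = - 8 \left(- \frac{23209}{977}\right) = - 8 \left(\left(-23209\right) \frac{1}{977}\right) = \left(-8\right) \left(- \frac{23209}{977}\right) = \frac{185672}{977} \approx 190.04$)
$m - 4780141 = \frac{185672}{977} - 4780141 = - \frac{4670012085}{977}$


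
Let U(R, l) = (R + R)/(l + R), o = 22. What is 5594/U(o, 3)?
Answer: 69925/22 ≈ 3178.4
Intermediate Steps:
U(R, l) = 2*R/(R + l) (U(R, l) = (2*R)/(R + l) = 2*R/(R + l))
5594/U(o, 3) = 5594/((2*22/(22 + 3))) = 5594/((2*22/25)) = 5594/((2*22*(1/25))) = 5594/(44/25) = 5594*(25/44) = 69925/22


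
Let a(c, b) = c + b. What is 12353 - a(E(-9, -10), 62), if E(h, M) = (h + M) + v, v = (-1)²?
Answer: 12309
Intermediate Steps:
v = 1
E(h, M) = 1 + M + h (E(h, M) = (h + M) + 1 = (M + h) + 1 = 1 + M + h)
a(c, b) = b + c
12353 - a(E(-9, -10), 62) = 12353 - (62 + (1 - 10 - 9)) = 12353 - (62 - 18) = 12353 - 1*44 = 12353 - 44 = 12309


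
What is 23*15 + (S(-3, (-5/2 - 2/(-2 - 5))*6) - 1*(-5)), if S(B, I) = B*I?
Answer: 2729/7 ≈ 389.86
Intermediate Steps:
23*15 + (S(-3, (-5/2 - 2/(-2 - 5))*6) - 1*(-5)) = 23*15 + (-3*(-5/2 - 2/(-2 - 5))*6 - 1*(-5)) = 345 + (-3*(-5*½ - 2/(-7))*6 + 5) = 345 + (-3*(-5/2 - 2*(-⅐))*6 + 5) = 345 + (-3*(-5/2 + 2/7)*6 + 5) = 345 + (-(-93)*6/14 + 5) = 345 + (-3*(-93/7) + 5) = 345 + (279/7 + 5) = 345 + 314/7 = 2729/7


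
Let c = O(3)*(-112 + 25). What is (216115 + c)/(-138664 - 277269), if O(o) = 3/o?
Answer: -216028/415933 ≈ -0.51938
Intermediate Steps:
c = -87 (c = (3/3)*(-112 + 25) = (3*(1/3))*(-87) = 1*(-87) = -87)
(216115 + c)/(-138664 - 277269) = (216115 - 87)/(-138664 - 277269) = 216028/(-415933) = 216028*(-1/415933) = -216028/415933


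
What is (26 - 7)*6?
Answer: 114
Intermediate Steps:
(26 - 7)*6 = 19*6 = 114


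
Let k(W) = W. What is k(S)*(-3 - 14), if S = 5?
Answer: -85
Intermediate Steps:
k(S)*(-3 - 14) = 5*(-3 - 14) = 5*(-17) = -85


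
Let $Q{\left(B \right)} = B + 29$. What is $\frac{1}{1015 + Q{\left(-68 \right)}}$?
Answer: $\frac{1}{976} \approx 0.0010246$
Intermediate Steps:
$Q{\left(B \right)} = 29 + B$
$\frac{1}{1015 + Q{\left(-68 \right)}} = \frac{1}{1015 + \left(29 - 68\right)} = \frac{1}{1015 - 39} = \frac{1}{976}$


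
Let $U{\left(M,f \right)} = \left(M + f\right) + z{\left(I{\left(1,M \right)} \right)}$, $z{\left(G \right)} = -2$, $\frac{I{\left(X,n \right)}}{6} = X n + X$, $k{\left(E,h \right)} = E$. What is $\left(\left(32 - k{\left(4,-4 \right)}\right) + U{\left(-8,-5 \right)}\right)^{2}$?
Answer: $169$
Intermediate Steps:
$I{\left(X,n \right)} = 6 X + 6 X n$ ($I{\left(X,n \right)} = 6 \left(X n + X\right) = 6 \left(X + X n\right) = 6 X + 6 X n$)
$U{\left(M,f \right)} = -2 + M + f$ ($U{\left(M,f \right)} = \left(M + f\right) - 2 = -2 + M + f$)
$\left(\left(32 - k{\left(4,-4 \right)}\right) + U{\left(-8,-5 \right)}\right)^{2} = \left(\left(32 - 4\right) - 15\right)^{2} = \left(28 - 15\right)^{2} = 13^{2} = 169$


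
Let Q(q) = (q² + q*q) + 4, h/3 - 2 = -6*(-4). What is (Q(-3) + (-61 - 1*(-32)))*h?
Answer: -546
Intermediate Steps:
h = 78 (h = 6 + 3*(-6*(-4)) = 6 + 3*24 = 6 + 72 = 78)
Q(q) = 4 + 2*q² (Q(q) = (q² + q²) + 4 = 2*q² + 4 = 4 + 2*q²)
(Q(-3) + (-61 - 1*(-32)))*h = ((4 + 2*(-3)²) + (-61 - 1*(-32)))*78 = ((4 + 2*9) + (-61 + 32))*78 = ((4 + 18) - 29)*78 = (22 - 29)*78 = -7*78 = -546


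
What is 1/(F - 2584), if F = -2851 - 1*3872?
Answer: -1/9307 ≈ -0.00010745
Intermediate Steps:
F = -6723 (F = -2851 - 3872 = -6723)
1/(F - 2584) = 1/(-6723 - 2584) = 1/(-9307) = -1/9307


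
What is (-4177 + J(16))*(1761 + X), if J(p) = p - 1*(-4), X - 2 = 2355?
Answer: -17118526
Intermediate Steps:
X = 2357 (X = 2 + 2355 = 2357)
J(p) = 4 + p (J(p) = p + 4 = 4 + p)
(-4177 + J(16))*(1761 + X) = (-4177 + (4 + 16))*(1761 + 2357) = (-4177 + 20)*4118 = -4157*4118 = -17118526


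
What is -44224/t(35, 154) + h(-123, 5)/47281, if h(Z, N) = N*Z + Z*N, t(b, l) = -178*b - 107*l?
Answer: 515756026/268414237 ≈ 1.9215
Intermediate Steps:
h(Z, N) = 2*N*Z (h(Z, N) = N*Z + N*Z = 2*N*Z)
-44224/t(35, 154) + h(-123, 5)/47281 = -44224/(-178*35 - 107*154) + (2*5*(-123))/47281 = -44224/(-6230 - 16478) - 1230*1/47281 = -44224/(-22708) - 1230/47281 = -44224*(-1/22708) - 1230/47281 = 11056/5677 - 1230/47281 = 515756026/268414237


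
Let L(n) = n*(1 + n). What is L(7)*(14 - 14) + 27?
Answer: 27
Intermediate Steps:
L(7)*(14 - 14) + 27 = (7*(1 + 7))*(14 - 14) + 27 = (7*8)*0 + 27 = 56*0 + 27 = 0 + 27 = 27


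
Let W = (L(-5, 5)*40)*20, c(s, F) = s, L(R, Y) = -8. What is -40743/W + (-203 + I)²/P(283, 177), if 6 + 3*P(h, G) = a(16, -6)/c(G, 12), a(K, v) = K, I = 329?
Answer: -26955190611/3347200 ≈ -8053.1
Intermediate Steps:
P(h, G) = -2 + 16/(3*G) (P(h, G) = -2 + (16/G)/3 = -2 + 16/(3*G))
W = -6400 (W = -8*40*20 = -320*20 = -6400)
-40743/W + (-203 + I)²/P(283, 177) = -40743/(-6400) + (-203 + 329)²/(-2 + (16/3)/177) = -40743*(-1/6400) + 126²/(-2 + (16/3)*(1/177)) = 40743/6400 + 15876/(-2 + 16/531) = 40743/6400 + 15876/(-1046/531) = 40743/6400 + 15876*(-531/1046) = 40743/6400 - 4215078/523 = -26955190611/3347200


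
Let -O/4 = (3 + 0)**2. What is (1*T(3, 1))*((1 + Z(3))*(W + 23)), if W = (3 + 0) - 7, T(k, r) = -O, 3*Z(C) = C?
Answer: 1368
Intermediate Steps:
O = -36 (O = -4*(3 + 0)**2 = -4*3**2 = -4*9 = -36)
Z(C) = C/3
T(k, r) = 36 (T(k, r) = -1*(-36) = 36)
W = -4 (W = 3 - 7 = -4)
(1*T(3, 1))*((1 + Z(3))*(W + 23)) = (1*36)*((1 + (1/3)*3)*(-4 + 23)) = 36*((1 + 1)*19) = 36*(2*19) = 36*38 = 1368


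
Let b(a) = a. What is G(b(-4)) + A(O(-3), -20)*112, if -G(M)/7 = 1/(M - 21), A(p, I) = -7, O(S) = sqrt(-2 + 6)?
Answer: -19593/25 ≈ -783.72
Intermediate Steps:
O(S) = 2 (O(S) = sqrt(4) = 2)
G(M) = -7/(-21 + M) (G(M) = -7/(M - 21) = -7/(-21 + M))
G(b(-4)) + A(O(-3), -20)*112 = -7/(-21 - 4) - 7*112 = -7/(-25) - 784 = -7*(-1/25) - 784 = 7/25 - 784 = -19593/25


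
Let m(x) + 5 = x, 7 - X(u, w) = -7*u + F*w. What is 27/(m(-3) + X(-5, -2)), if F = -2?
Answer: -27/40 ≈ -0.67500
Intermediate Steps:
X(u, w) = 7 + 2*w + 7*u (X(u, w) = 7 - (-7*u - 2*w) = 7 + (2*w + 7*u) = 7 + 2*w + 7*u)
m(x) = -5 + x
27/(m(-3) + X(-5, -2)) = 27/((-5 - 3) + (7 + 2*(-2) + 7*(-5))) = 27/(-8 + (7 - 4 - 35)) = 27/(-8 - 32) = 27/(-40) = 27*(-1/40) = -27/40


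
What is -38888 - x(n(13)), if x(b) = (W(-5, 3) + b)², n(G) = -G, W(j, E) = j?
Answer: -39212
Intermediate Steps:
x(b) = (-5 + b)²
-38888 - x(n(13)) = -38888 - (-5 - 1*13)² = -38888 - (-5 - 13)² = -38888 - 1*(-18)² = -38888 - 1*324 = -38888 - 324 = -39212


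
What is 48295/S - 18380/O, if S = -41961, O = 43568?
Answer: -718839935/457039212 ≈ -1.5728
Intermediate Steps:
48295/S - 18380/O = 48295/(-41961) - 18380/43568 = 48295*(-1/41961) - 18380*1/43568 = -48295/41961 - 4595/10892 = -718839935/457039212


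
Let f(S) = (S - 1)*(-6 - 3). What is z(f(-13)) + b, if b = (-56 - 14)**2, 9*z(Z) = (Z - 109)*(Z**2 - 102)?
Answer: 104086/3 ≈ 34695.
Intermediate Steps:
f(S) = 9 - 9*S (f(S) = (-1 + S)*(-9) = 9 - 9*S)
z(Z) = (-109 + Z)*(-102 + Z**2)/9 (z(Z) = ((Z - 109)*(Z**2 - 102))/9 = ((-109 + Z)*(-102 + Z**2))/9 = (-109 + Z)*(-102 + Z**2)/9)
b = 4900 (b = (-70)**2 = 4900)
z(f(-13)) + b = (3706/3 - 109*(9 - 9*(-13))**2/9 - 34*(9 - 9*(-13))/3 + (9 - 9*(-13))**3/9) + 4900 = (3706/3 - 109*(9 + 117)**2/9 - 34*(9 + 117)/3 + (9 + 117)**3/9) + 4900 = (3706/3 - 109/9*126**2 - 34/3*126 + (1/9)*126**3) + 4900 = (3706/3 - 109/9*15876 - 1428 + (1/9)*2000376) + 4900 = (3706/3 - 192276 - 1428 + 222264) + 4900 = 89386/3 + 4900 = 104086/3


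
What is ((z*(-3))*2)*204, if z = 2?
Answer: -2448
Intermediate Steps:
((z*(-3))*2)*204 = ((2*(-3))*2)*204 = -6*2*204 = -12*204 = -2448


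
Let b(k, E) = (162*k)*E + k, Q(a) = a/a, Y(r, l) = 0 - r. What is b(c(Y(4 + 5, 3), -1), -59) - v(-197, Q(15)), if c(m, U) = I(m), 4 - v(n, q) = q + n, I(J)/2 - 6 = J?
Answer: 57142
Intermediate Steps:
I(J) = 12 + 2*J
Y(r, l) = -r
Q(a) = 1
v(n, q) = 4 - n - q (v(n, q) = 4 - (q + n) = 4 - (n + q) = 4 + (-n - q) = 4 - n - q)
c(m, U) = 12 + 2*m
b(k, E) = k + 162*E*k (b(k, E) = 162*E*k + k = k + 162*E*k)
b(c(Y(4 + 5, 3), -1), -59) - v(-197, Q(15)) = (12 + 2*(-(4 + 5)))*(1 + 162*(-59)) - (4 - 1*(-197) - 1*1) = (12 + 2*(-1*9))*(1 - 9558) - (4 + 197 - 1) = (12 + 2*(-9))*(-9557) - 1*200 = (12 - 18)*(-9557) - 200 = -6*(-9557) - 200 = 57342 - 200 = 57142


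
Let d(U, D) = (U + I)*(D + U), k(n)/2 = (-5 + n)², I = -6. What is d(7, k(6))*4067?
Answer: 36603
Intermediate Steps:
k(n) = 2*(-5 + n)²
d(U, D) = (-6 + U)*(D + U) (d(U, D) = (U - 6)*(D + U) = (-6 + U)*(D + U))
d(7, k(6))*4067 = (7² - 12*(-5 + 6)² - 6*7 + (2*(-5 + 6)²)*7)*4067 = (49 - 12*1² - 42 + (2*1²)*7)*4067 = (49 - 12 - 42 + (2*1)*7)*4067 = (49 - 6*2 - 42 + 2*7)*4067 = (49 - 12 - 42 + 14)*4067 = 9*4067 = 36603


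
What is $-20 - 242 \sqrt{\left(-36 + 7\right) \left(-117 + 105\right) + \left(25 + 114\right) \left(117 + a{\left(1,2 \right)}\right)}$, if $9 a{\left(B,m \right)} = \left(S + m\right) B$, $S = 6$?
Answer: $-20 - \frac{242 \sqrt{150611}}{3} \approx -31326.0$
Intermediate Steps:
$a{\left(B,m \right)} = \frac{B \left(6 + m\right)}{9}$ ($a{\left(B,m \right)} = \frac{\left(6 + m\right) B}{9} = \frac{B \left(6 + m\right)}{9}$)
$-20 - 242 \sqrt{\left(-36 + 7\right) \left(-117 + 105\right) + \left(25 + 114\right) \left(117 + a{\left(1,2 \right)}\right)} = -20 - 242 \sqrt{\left(-36 + 7\right) \left(-117 + 105\right) + \left(25 + 114\right) \left(117 + \frac{1}{9} \cdot 1 \left(6 + 2\right)\right)} = -20 - 242 \sqrt{\left(-29\right) \left(-12\right) + 139 \left(117 + \frac{1}{9} \cdot 1 \cdot 8\right)} = -20 - 242 \sqrt{348 + 139 \left(117 + \frac{8}{9}\right)} = -20 - 242 \sqrt{348 + 139 \cdot \frac{1061}{9}} = -20 - 242 \sqrt{348 + \frac{147479}{9}} = -20 - 242 \sqrt{\frac{150611}{9}} = -20 - 242 \frac{\sqrt{150611}}{3} = -20 - \frac{242 \sqrt{150611}}{3}$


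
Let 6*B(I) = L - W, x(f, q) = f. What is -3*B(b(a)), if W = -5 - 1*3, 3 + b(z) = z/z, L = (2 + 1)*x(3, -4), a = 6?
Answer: -17/2 ≈ -8.5000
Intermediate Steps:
L = 9 (L = (2 + 1)*3 = 3*3 = 9)
b(z) = -2 (b(z) = -3 + z/z = -3 + 1 = -2)
W = -8 (W = -5 - 3 = -8)
B(I) = 17/6 (B(I) = (9 - 1*(-8))/6 = (9 + 8)/6 = (⅙)*17 = 17/6)
-3*B(b(a)) = -3*17/6 = -17/2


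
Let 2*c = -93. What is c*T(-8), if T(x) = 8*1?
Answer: -372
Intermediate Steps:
c = -93/2 (c = (½)*(-93) = -93/2 ≈ -46.500)
T(x) = 8
c*T(-8) = -93/2*8 = -372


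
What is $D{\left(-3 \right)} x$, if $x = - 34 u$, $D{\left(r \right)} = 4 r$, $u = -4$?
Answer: $-1632$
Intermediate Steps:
$x = 136$ ($x = \left(-34\right) \left(-4\right) = 136$)
$D{\left(-3 \right)} x = 4 \left(-3\right) 136 = \left(-12\right) 136 = -1632$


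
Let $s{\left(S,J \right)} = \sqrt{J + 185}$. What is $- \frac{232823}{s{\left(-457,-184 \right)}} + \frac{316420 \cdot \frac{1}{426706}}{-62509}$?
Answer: $- \frac{3105039906465381}{13336482677} \approx -2.3282 \cdot 10^{5}$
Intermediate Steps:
$s{\left(S,J \right)} = \sqrt{185 + J}$
$- \frac{232823}{s{\left(-457,-184 \right)}} + \frac{316420 \cdot \frac{1}{426706}}{-62509} = - \frac{232823}{\sqrt{185 - 184}} + \frac{316420 \cdot \frac{1}{426706}}{-62509} = - \frac{232823}{\sqrt{1}} + 316420 \cdot \frac{1}{426706} \left(- \frac{1}{62509}\right) = - \frac{232823}{1} + \frac{158210}{213353} \left(- \frac{1}{62509}\right) = \left(-232823\right) 1 - \frac{158210}{13336482677} = -232823 - \frac{158210}{13336482677} = - \frac{3105039906465381}{13336482677}$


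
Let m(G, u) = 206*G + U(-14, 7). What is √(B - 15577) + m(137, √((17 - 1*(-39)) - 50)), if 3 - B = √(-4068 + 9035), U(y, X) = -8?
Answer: 28214 + √(-15574 - √4967) ≈ 28214.0 + 125.08*I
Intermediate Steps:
m(G, u) = -8 + 206*G (m(G, u) = 206*G - 8 = -8 + 206*G)
B = 3 - √4967 (B = 3 - √(-4068 + 9035) = 3 - √4967 ≈ -67.477)
√(B - 15577) + m(137, √((17 - 1*(-39)) - 50)) = √((3 - √4967) - 15577) + (-8 + 206*137) = √(-15574 - √4967) + (-8 + 28222) = √(-15574 - √4967) + 28214 = 28214 + √(-15574 - √4967)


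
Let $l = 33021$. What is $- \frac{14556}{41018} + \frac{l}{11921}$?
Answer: $\frac{590466651}{244487789} \approx 2.4151$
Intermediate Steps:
$- \frac{14556}{41018} + \frac{l}{11921} = - \frac{14556}{41018} + \frac{33021}{11921} = \left(-14556\right) \frac{1}{41018} + 33021 \cdot \frac{1}{11921} = - \frac{7278}{20509} + \frac{33021}{11921} = \frac{590466651}{244487789}$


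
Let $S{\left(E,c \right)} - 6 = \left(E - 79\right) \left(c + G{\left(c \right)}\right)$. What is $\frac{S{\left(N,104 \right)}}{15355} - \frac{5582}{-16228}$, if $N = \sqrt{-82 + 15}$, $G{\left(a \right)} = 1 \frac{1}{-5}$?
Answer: $- \frac{118159669}{622952350} + \frac{519 i \sqrt{67}}{76775} \approx -0.18968 + 0.055333 i$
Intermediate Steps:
$G{\left(a \right)} = - \frac{1}{5}$ ($G{\left(a \right)} = 1 \left(- \frac{1}{5}\right) = - \frac{1}{5}$)
$N = i \sqrt{67}$ ($N = \sqrt{-67} = i \sqrt{67} \approx 8.1853 i$)
$S{\left(E,c \right)} = 6 + \left(-79 + E\right) \left(- \frac{1}{5} + c\right)$ ($S{\left(E,c \right)} = 6 + \left(E - 79\right) \left(c - \frac{1}{5}\right) = 6 + \left(-79 + E\right) \left(- \frac{1}{5} + c\right)$)
$\frac{S{\left(N,104 \right)}}{15355} - \frac{5582}{-16228} = \frac{\frac{109}{5} - 8216 - \frac{i \sqrt{67}}{5} + i \sqrt{67} \cdot 104}{15355} - \frac{5582}{-16228} = \left(\frac{109}{5} - 8216 - \frac{i \sqrt{67}}{5} + 104 i \sqrt{67}\right) \frac{1}{15355} - - \frac{2791}{8114} = \left(- \frac{40971}{5} + \frac{519 i \sqrt{67}}{5}\right) \frac{1}{15355} + \frac{2791}{8114} = \left(- \frac{40971}{76775} + \frac{519 i \sqrt{67}}{76775}\right) + \frac{2791}{8114} = - \frac{118159669}{622952350} + \frac{519 i \sqrt{67}}{76775}$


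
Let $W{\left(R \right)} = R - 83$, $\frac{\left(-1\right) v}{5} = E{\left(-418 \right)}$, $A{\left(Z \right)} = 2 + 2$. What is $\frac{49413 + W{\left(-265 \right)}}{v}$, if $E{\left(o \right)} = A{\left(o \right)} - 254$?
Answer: $\frac{9813}{250} \approx 39.252$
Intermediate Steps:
$A{\left(Z \right)} = 4$
$E{\left(o \right)} = -250$ ($E{\left(o \right)} = 4 - 254 = -250$)
$v = 1250$ ($v = \left(-5\right) \left(-250\right) = 1250$)
$W{\left(R \right)} = -83 + R$ ($W{\left(R \right)} = R - 83 = -83 + R$)
$\frac{49413 + W{\left(-265 \right)}}{v} = \frac{49413 - 348}{1250} = \left(49413 - 348\right) \frac{1}{1250} = 49065 \cdot \frac{1}{1250} = \frac{9813}{250}$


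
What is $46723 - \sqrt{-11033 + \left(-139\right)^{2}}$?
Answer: $46723 - 4 \sqrt{518} \approx 46632.0$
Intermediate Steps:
$46723 - \sqrt{-11033 + \left(-139\right)^{2}} = 46723 - \sqrt{-11033 + 19321} = 46723 - \sqrt{8288} = 46723 - 4 \sqrt{518}$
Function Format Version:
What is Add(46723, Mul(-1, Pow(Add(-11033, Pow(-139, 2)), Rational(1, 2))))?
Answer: Add(46723, Mul(-4, Pow(518, Rational(1, 2)))) ≈ 46632.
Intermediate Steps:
Add(46723, Mul(-1, Pow(Add(-11033, Pow(-139, 2)), Rational(1, 2)))) = Add(46723, Mul(-1, Pow(Add(-11033, 19321), Rational(1, 2)))) = Add(46723, Mul(-1, Pow(8288, Rational(1, 2)))) = Add(46723, Mul(-1, Mul(4, Pow(518, Rational(1, 2))))) = Add(46723, Mul(-4, Pow(518, Rational(1, 2))))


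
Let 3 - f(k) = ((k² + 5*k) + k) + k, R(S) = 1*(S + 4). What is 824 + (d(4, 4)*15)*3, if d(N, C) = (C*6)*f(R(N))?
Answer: -125536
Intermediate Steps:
R(S) = 4 + S (R(S) = 1*(4 + S) = 4 + S)
f(k) = 3 - k² - 7*k (f(k) = 3 - (((k² + 5*k) + k) + k) = 3 - ((k² + 6*k) + k) = 3 - (k² + 7*k) = 3 + (-k² - 7*k) = 3 - k² - 7*k)
d(N, C) = 6*C*(-25 - (4 + N)² - 7*N) (d(N, C) = (C*6)*(3 - (4 + N)² - 7*(4 + N)) = (6*C)*(3 - (4 + N)² + (-28 - 7*N)) = (6*C)*(-25 - (4 + N)² - 7*N) = 6*C*(-25 - (4 + N)² - 7*N))
824 + (d(4, 4)*15)*3 = 824 + ((6*4*(-41 - 1*4² - 15*4))*15)*3 = 824 + ((6*4*(-41 - 1*16 - 60))*15)*3 = 824 + ((6*4*(-41 - 16 - 60))*15)*3 = 824 + ((6*4*(-117))*15)*3 = 824 - 2808*15*3 = 824 - 42120*3 = 824 - 126360 = -125536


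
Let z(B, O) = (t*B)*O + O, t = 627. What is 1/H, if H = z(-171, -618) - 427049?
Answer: 1/65832439 ≈ 1.5190e-8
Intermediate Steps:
z(B, O) = O + 627*B*O (z(B, O) = (627*B)*O + O = 627*B*O + O = O + 627*B*O)
H = 65832439 (H = -618*(1 + 627*(-171)) - 427049 = -618*(1 - 107217) - 427049 = -618*(-107216) - 427049 = 66259488 - 427049 = 65832439)
1/H = 1/65832439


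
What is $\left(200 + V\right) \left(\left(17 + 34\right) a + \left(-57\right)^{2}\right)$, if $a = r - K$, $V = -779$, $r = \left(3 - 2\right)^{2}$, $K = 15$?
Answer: $-1467765$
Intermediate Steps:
$r = 1$ ($r = 1^{2} = 1$)
$a = -14$ ($a = 1 - 15 = -14$)
$\left(200 + V\right) \left(\left(17 + 34\right) a + \left(-57\right)^{2}\right) = \left(200 - 779\right) \left(\left(17 + 34\right) \left(-14\right) + \left(-57\right)^{2}\right) = - 579 \left(51 \left(-14\right) + 3249\right) = - 579 \left(-714 + 3249\right) = \left(-579\right) 2535 = -1467765$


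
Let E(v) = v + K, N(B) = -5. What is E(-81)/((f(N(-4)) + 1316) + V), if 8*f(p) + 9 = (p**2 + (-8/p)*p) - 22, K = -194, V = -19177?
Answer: 1100/71451 ≈ 0.015395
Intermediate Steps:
E(v) = -194 + v (E(v) = v - 194 = -194 + v)
f(p) = -39/8 + p**2/8 (f(p) = -9/8 + ((p**2 + (-8/p)*p) - 22)/8 = -9/8 + ((p**2 - 8) - 22)/8 = -9/8 + ((-8 + p**2) - 22)/8 = -9/8 + (-30 + p**2)/8 = -9/8 + (-15/4 + p**2/8) = -39/8 + p**2/8)
E(-81)/((f(N(-4)) + 1316) + V) = (-194 - 81)/(((-39/8 + (1/8)*(-5)**2) + 1316) - 19177) = -275/(((-39/8 + (1/8)*25) + 1316) - 19177) = -275/(((-39/8 + 25/8) + 1316) - 19177) = -275/((-7/4 + 1316) - 19177) = -275/(5257/4 - 19177) = -275/(-71451/4) = -275*(-4/71451) = 1100/71451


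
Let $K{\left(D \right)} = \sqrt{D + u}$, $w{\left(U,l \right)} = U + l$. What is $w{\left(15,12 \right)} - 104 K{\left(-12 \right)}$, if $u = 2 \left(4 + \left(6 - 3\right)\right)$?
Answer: $27 - 104 \sqrt{2} \approx -120.08$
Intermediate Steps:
$u = 14$ ($u = 2 \left(4 + \left(6 - 3\right)\right) = 2 \left(4 + 3\right) = 2 \cdot 7 = 14$)
$K{\left(D \right)} = \sqrt{14 + D}$ ($K{\left(D \right)} = \sqrt{D + 14} = \sqrt{14 + D}$)
$w{\left(15,12 \right)} - 104 K{\left(-12 \right)} = \left(15 + 12\right) - 104 \sqrt{14 - 12} = 27 - 104 \sqrt{2}$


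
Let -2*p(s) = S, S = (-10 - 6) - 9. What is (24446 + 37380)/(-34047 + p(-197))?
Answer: -123652/68069 ≈ -1.8166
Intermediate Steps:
S = -25 (S = -16 - 9 = -25)
p(s) = 25/2 (p(s) = -½*(-25) = 25/2)
(24446 + 37380)/(-34047 + p(-197)) = (24446 + 37380)/(-34047 + 25/2) = 61826/(-68069/2) = 61826*(-2/68069) = -123652/68069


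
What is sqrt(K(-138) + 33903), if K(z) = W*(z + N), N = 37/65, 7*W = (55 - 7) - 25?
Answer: sqrt(6925284730)/455 ≈ 182.90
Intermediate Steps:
W = 23/7 (W = ((55 - 7) - 25)/7 = (48 - 25)/7 = (1/7)*23 = 23/7 ≈ 3.2857)
N = 37/65 (N = 37*(1/65) = 37/65 ≈ 0.56923)
K(z) = 851/455 + 23*z/7 (K(z) = 23*(z + 37/65)/7 = 23*(37/65 + z)/7 = 851/455 + 23*z/7)
sqrt(K(-138) + 33903) = sqrt((851/455 + (23/7)*(-138)) + 33903) = sqrt((851/455 - 3174/7) + 33903) = sqrt(-205459/455 + 33903) = sqrt(15220406/455) = sqrt(6925284730)/455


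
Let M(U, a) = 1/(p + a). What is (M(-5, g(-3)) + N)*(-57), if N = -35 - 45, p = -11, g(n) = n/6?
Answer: 104994/23 ≈ 4565.0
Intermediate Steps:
g(n) = n/6 (g(n) = n*(⅙) = n/6)
M(U, a) = 1/(-11 + a)
N = -80
(M(-5, g(-3)) + N)*(-57) = (1/(-11 + (⅙)*(-3)) - 80)*(-57) = (1/(-11 - ½) - 80)*(-57) = (1/(-23/2) - 80)*(-57) = (-2/23 - 80)*(-57) = -1842/23*(-57) = 104994/23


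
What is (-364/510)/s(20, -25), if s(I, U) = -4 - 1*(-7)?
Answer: -182/765 ≈ -0.23791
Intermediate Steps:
s(I, U) = 3 (s(I, U) = -4 + 7 = 3)
(-364/510)/s(20, -25) = -364/510/3 = -364*1/510*(⅓) = -182/255*⅓ = -182/765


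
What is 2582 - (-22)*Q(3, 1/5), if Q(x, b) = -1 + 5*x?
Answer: 2890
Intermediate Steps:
2582 - (-22)*Q(3, 1/5) = 2582 - (-22)*(-1 + 5*3) = 2582 - (-22)*(-1 + 15) = 2582 - (-22)*14 = 2582 - 1*(-308) = 2582 + 308 = 2890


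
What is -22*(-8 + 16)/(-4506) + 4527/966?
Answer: 3428113/725466 ≈ 4.7254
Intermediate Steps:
-22*(-8 + 16)/(-4506) + 4527/966 = -22*8*(-1/4506) + 4527*(1/966) = -176*(-1/4506) + 1509/322 = 88/2253 + 1509/322 = 3428113/725466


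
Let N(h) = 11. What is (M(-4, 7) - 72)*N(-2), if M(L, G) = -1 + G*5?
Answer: -418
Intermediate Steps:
M(L, G) = -1 + 5*G
(M(-4, 7) - 72)*N(-2) = ((-1 + 5*7) - 72)*11 = ((-1 + 35) - 72)*11 = (34 - 72)*11 = -38*11 = -418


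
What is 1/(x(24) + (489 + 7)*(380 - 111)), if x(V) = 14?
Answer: 1/133438 ≈ 7.4941e-6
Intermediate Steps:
1/(x(24) + (489 + 7)*(380 - 111)) = 1/(14 + (489 + 7)*(380 - 111)) = 1/(14 + 496*269) = 1/(14 + 133424) = 1/133438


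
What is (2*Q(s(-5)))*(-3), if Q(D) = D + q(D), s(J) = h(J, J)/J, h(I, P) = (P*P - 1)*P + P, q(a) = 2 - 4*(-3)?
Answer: -234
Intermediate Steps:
q(a) = 14 (q(a) = 2 + 12 = 14)
h(I, P) = P + P*(-1 + P²) (h(I, P) = (P² - 1)*P + P = (-1 + P²)*P + P = P*(-1 + P²) + P = P + P*(-1 + P²))
s(J) = J² (s(J) = J³/J = J²)
Q(D) = 14 + D (Q(D) = D + 14 = 14 + D)
(2*Q(s(-5)))*(-3) = (2*(14 + (-5)²))*(-3) = (2*(14 + 25))*(-3) = (2*39)*(-3) = 78*(-3) = -234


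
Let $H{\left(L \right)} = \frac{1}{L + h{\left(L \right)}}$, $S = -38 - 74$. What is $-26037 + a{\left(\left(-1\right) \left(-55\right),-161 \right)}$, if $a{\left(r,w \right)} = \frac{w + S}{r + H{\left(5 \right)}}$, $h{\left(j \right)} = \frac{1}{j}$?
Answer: $- \frac{5338599}{205} \approx -26042.0$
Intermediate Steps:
$S = -112$ ($S = -38 - 74 = -112$)
$H{\left(L \right)} = \frac{1}{L + \frac{1}{L}}$
$a{\left(r,w \right)} = \frac{-112 + w}{\frac{5}{26} + r}$ ($a{\left(r,w \right)} = \frac{w - 112}{r + \frac{5}{1 + 5^{2}}} = \frac{-112 + w}{r + \frac{5}{1 + 25}} = \frac{-112 + w}{r + \frac{5}{26}} = \frac{-112 + w}{\frac{5}{26} + r}$)
$-26037 + a{\left(\left(-1\right) \left(-55\right),-161 \right)} = -26037 + \frac{26 \left(-112 - 161\right)}{5 + 26 \left(\left(-1\right) \left(-55\right)\right)} = -26037 + 26 \frac{1}{5 + 26 \cdot 55} \left(-273\right) = -26037 + 26 \frac{1}{5 + 1430} \left(-273\right) = -26037 + 26 \cdot \frac{1}{1435} \left(-273\right) = -26037 - \frac{1014}{205} = - \frac{5338599}{205}$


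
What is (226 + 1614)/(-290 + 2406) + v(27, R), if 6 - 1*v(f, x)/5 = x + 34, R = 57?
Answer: -9755/23 ≈ -424.13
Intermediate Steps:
v(f, x) = -140 - 5*x (v(f, x) = 30 - 5*(x + 34) = 30 - 5*(34 + x) = 30 + (-170 - 5*x) = -140 - 5*x)
(226 + 1614)/(-290 + 2406) + v(27, R) = (226 + 1614)/(-290 + 2406) + (-140 - 5*57) = 1840/2116 + (-140 - 285) = 1840*(1/2116) - 425 = 20/23 - 425 = -9755/23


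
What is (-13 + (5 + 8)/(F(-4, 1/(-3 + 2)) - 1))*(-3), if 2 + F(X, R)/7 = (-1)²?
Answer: 351/8 ≈ 43.875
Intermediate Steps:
F(X, R) = -7 (F(X, R) = -14 + 7*(-1)² = -14 + 7*1 = -14 + 7 = -7)
(-13 + (5 + 8)/(F(-4, 1/(-3 + 2)) - 1))*(-3) = (-13 + (5 + 8)/(-7 - 1))*(-3) = (-13 + 13/(-8))*(-3) = (-13 + 13*(-⅛))*(-3) = (-13 - 13/8)*(-3) = -117/8*(-3) = 351/8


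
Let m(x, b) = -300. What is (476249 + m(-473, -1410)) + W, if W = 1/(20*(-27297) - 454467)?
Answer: 476142711242/1000407 ≈ 4.7595e+5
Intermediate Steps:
W = -1/1000407 (W = 1/(-545940 - 454467) = 1/(-1000407) = -1/1000407 ≈ -9.9959e-7)
(476249 + m(-473, -1410)) + W = (476249 - 300) - 1/1000407 = 475949 - 1/1000407 = 476142711242/1000407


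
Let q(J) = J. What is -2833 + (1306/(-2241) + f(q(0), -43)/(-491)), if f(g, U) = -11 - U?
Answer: -3117950681/1100331 ≈ -2833.6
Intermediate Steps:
-2833 + (1306/(-2241) + f(q(0), -43)/(-491)) = -2833 + (1306/(-2241) + (-11 - 1*(-43))/(-491)) = -2833 + (1306*(-1/2241) + (-11 + 43)*(-1/491)) = -2833 + (-1306/2241 + 32*(-1/491)) = -2833 + (-1306/2241 - 32/491) = -2833 - 712958/1100331 = -3117950681/1100331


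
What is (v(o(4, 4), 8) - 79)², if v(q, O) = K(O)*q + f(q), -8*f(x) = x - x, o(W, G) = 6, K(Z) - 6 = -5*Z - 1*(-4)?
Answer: 67081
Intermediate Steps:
K(Z) = 10 - 5*Z (K(Z) = 6 + (-5*Z - 1*(-4)) = 6 + (-5*Z + 4) = 6 + (4 - 5*Z) = 10 - 5*Z)
f(x) = 0 (f(x) = -(x - x)/8 = -⅛*0 = 0)
v(q, O) = q*(10 - 5*O) (v(q, O) = (10 - 5*O)*q + 0 = q*(10 - 5*O) + 0 = q*(10 - 5*O))
(v(o(4, 4), 8) - 79)² = (5*6*(2 - 1*8) - 79)² = (5*6*(2 - 8) - 79)² = (5*6*(-6) - 79)² = (-180 - 79)² = (-259)² = 67081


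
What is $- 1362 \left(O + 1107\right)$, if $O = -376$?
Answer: $-995622$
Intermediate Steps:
$- 1362 \left(O + 1107\right) = - 1362 \left(-376 + 1107\right) = \left(-1362\right) 731 = -995622$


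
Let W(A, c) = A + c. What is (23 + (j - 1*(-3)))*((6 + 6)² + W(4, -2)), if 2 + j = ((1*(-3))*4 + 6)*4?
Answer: 0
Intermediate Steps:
j = -26 (j = -2 + ((1*(-3))*4 + 6)*4 = -2 + (-3*4 + 6)*4 = -2 + (-12 + 6)*4 = -2 - 6*4 = -2 - 24 = -26)
(23 + (j - 1*(-3)))*((6 + 6)² + W(4, -2)) = (23 + (-26 - 1*(-3)))*((6 + 6)² + (4 - 2)) = (23 + (-26 + 3))*(12² + 2) = (23 - 23)*(144 + 2) = 0*146 = 0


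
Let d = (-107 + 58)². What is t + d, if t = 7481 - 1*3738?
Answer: 6144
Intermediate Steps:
t = 3743 (t = 7481 - 3738 = 3743)
d = 2401 (d = (-49)² = 2401)
t + d = 3743 + 2401 = 6144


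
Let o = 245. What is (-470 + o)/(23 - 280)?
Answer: 225/257 ≈ 0.87549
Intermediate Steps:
(-470 + o)/(23 - 280) = (-470 + 245)/(23 - 280) = -225/(-257) = -225*(-1/257) = 225/257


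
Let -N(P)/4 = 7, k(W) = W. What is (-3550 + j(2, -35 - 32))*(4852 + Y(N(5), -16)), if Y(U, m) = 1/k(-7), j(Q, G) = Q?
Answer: -120500724/7 ≈ -1.7214e+7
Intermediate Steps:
N(P) = -28 (N(P) = -4*7 = -28)
Y(U, m) = -1/7 (Y(U, m) = 1/(-7) = -1/7)
(-3550 + j(2, -35 - 32))*(4852 + Y(N(5), -16)) = (-3550 + 2)*(4852 - 1/7) = -3548*33963/7 = -120500724/7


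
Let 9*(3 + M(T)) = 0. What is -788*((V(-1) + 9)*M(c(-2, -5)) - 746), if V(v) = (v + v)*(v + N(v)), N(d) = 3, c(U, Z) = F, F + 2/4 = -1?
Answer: 599668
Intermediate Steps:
F = -3/2 (F = -1/2 - 1 = -3/2 ≈ -1.5000)
c(U, Z) = -3/2
M(T) = -3 (M(T) = -3 + (1/9)*0 = -3 + 0 = -3)
V(v) = 2*v*(3 + v) (V(v) = (v + v)*(v + 3) = (2*v)*(3 + v) = 2*v*(3 + v))
-788*((V(-1) + 9)*M(c(-2, -5)) - 746) = -788*((2*(-1)*(3 - 1) + 9)*(-3) - 746) = -788*((2*(-1)*2 + 9)*(-3) - 746) = -788*((-4 + 9)*(-3) - 746) = -788*(5*(-3) - 746) = -788*(-15 - 746) = -788*(-761) = 599668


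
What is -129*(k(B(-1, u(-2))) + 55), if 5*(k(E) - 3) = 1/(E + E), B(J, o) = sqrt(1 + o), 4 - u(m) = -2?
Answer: -7482 - 129*sqrt(7)/70 ≈ -7486.9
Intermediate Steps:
u(m) = 6 (u(m) = 4 - 1*(-2) = 4 + 2 = 6)
k(E) = 3 + 1/(10*E) (k(E) = 3 + 1/(5*(E + E)) = 3 + 1/(5*((2*E))) = 3 + (1/(2*E))/5 = 3 + 1/(10*E))
-129*(k(B(-1, u(-2))) + 55) = -129*((3 + 1/(10*(sqrt(1 + 6)))) + 55) = -129*((3 + 1/(10*(sqrt(7)))) + 55) = -129*((3 + (sqrt(7)/7)/10) + 55) = -129*((3 + sqrt(7)/70) + 55) = -129*(58 + sqrt(7)/70) = -7482 - 129*sqrt(7)/70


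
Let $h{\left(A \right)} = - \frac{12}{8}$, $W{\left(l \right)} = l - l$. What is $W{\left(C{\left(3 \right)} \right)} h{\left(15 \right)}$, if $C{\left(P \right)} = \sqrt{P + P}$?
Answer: $0$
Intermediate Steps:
$C{\left(P \right)} = \sqrt{2} \sqrt{P}$ ($C{\left(P \right)} = \sqrt{2 P} = \sqrt{2} \sqrt{P}$)
$W{\left(l \right)} = 0$
$h{\left(A \right)} = - \frac{3}{2}$ ($h{\left(A \right)} = \left(-12\right) \frac{1}{8} = - \frac{3}{2}$)
$W{\left(C{\left(3 \right)} \right)} h{\left(15 \right)} = 0 \left(- \frac{3}{2}\right) = 0$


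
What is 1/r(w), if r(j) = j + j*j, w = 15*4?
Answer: 1/3660 ≈ 0.00027322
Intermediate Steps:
w = 60
r(j) = j + j²
1/r(w) = 1/(60*(1 + 60)) = 1/(60*61) = 1/3660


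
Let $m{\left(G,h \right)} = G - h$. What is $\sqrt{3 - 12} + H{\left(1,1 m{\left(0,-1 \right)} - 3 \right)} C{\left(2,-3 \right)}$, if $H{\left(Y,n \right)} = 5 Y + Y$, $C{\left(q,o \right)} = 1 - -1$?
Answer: $12 + 3 i \approx 12.0 + 3.0 i$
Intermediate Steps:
$C{\left(q,o \right)} = 2$ ($C{\left(q,o \right)} = 1 + 1 = 2$)
$H{\left(Y,n \right)} = 6 Y$
$\sqrt{3 - 12} + H{\left(1,1 m{\left(0,-1 \right)} - 3 \right)} C{\left(2,-3 \right)} = \sqrt{3 - 12} + 6 \cdot 1 \cdot 2 = \sqrt{-9} + 6 \cdot 2 = 3 i + 12 = 12 + 3 i$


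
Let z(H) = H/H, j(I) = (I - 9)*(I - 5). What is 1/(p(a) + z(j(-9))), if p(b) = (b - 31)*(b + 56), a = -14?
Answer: -1/1889 ≈ -0.00052938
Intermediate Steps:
j(I) = (-9 + I)*(-5 + I)
z(H) = 1
p(b) = (-31 + b)*(56 + b)
1/(p(a) + z(j(-9))) = 1/((-1736 + (-14)² + 25*(-14)) + 1) = 1/((-1736 + 196 - 350) + 1) = 1/(-1890 + 1) = 1/(-1889) = -1/1889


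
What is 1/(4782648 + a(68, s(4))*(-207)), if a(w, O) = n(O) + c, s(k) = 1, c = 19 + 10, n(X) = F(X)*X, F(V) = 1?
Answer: 1/4776438 ≈ 2.0936e-7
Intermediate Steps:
n(X) = X (n(X) = 1*X = X)
c = 29
a(w, O) = 29 + O (a(w, O) = O + 29 = 29 + O)
1/(4782648 + a(68, s(4))*(-207)) = 1/(4782648 + (29 + 1)*(-207)) = 1/(4782648 + 30*(-207)) = 1/(4782648 - 6210) = 1/4776438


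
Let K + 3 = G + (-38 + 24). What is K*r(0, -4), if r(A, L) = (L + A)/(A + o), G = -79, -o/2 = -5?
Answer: 192/5 ≈ 38.400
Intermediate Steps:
o = 10 (o = -2*(-5) = 10)
r(A, L) = (A + L)/(10 + A) (r(A, L) = (L + A)/(A + 10) = (A + L)/(10 + A))
K = -96 (K = -3 + (-79 + (-38 + 24)) = -3 + (-79 - 14) = -3 - 93 = -96)
K*r(0, -4) = -96*(0 - 4)/(10 + 0) = -96*(-4)/10 = -48*(-4)/5 = -96*(-⅖) = 192/5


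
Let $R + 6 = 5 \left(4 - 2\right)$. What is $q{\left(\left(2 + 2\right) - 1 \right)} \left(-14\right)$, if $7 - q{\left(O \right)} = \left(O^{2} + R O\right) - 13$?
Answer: $14$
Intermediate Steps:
$R = 4$ ($R = -6 + 5 \left(4 - 2\right) = -6 + 5 \cdot 2 = -6 + 10 = 4$)
$q{\left(O \right)} = 20 - O^{2} - 4 O$ ($q{\left(O \right)} = 7 - \left(\left(O^{2} + 4 O\right) - 13\right) = 7 - \left(-13 + O^{2} + 4 O\right) = 20 - O^{2} - 4 O$)
$q{\left(\left(2 + 2\right) - 1 \right)} \left(-14\right) = \left(20 - \left(\left(2 + 2\right) - 1\right)^{2} - 4 \left(\left(2 + 2\right) - 1\right)\right) \left(-14\right) = \left(20 - \left(4 - 1\right)^{2} - 4 \left(4 - 1\right)\right) \left(-14\right) = \left(20 - 3^{2} - 12\right) \left(-14\right) = \left(20 - 9 - 12\right) \left(-14\right) = \left(-1\right) \left(-14\right) = 14$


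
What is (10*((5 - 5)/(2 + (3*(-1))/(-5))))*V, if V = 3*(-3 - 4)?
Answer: 0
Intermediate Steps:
V = -21 (V = 3*(-7) = -21)
(10*((5 - 5)/(2 + (3*(-1))/(-5))))*V = (10*((5 - 5)/(2 + (3*(-1))/(-5))))*(-21) = (10*(0/(2 - 3*(-⅕))))*(-21) = (10*(0/(2 + ⅗)))*(-21) = (10*(0/(13/5)))*(-21) = (10*(0*(5/13)))*(-21) = (10*0)*(-21) = 0*(-21) = 0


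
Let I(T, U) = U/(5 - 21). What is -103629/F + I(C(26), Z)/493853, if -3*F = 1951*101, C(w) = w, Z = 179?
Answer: 2456484369647/1557027640048 ≈ 1.5777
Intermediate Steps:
I(T, U) = -U/16 (I(T, U) = U/(-16) = U*(-1/16) = -U/16)
F = -197051/3 (F = -1951*101/3 = -1/3*197051 = -197051/3 ≈ -65684.)
-103629/F + I(C(26), Z)/493853 = -103629/(-197051/3) - 1/16*179/493853 = -103629*(-3/197051) - 179/16*1/493853 = 310887/197051 - 179/7901648 = 2456484369647/1557027640048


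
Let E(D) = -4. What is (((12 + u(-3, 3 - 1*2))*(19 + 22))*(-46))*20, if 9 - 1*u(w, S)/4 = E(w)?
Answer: -2414080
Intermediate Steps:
u(w, S) = 52 (u(w, S) = 36 - 4*(-4) = 36 + 16 = 52)
(((12 + u(-3, 3 - 1*2))*(19 + 22))*(-46))*20 = (((12 + 52)*(19 + 22))*(-46))*20 = ((64*41)*(-46))*20 = (2624*(-46))*20 = -120704*20 = -2414080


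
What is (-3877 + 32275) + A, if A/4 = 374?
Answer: 29894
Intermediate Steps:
A = 1496 (A = 4*374 = 1496)
(-3877 + 32275) + A = (-3877 + 32275) + 1496 = 28398 + 1496 = 29894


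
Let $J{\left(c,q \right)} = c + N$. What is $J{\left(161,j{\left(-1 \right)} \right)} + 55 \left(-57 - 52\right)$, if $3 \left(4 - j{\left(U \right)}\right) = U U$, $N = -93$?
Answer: $-5927$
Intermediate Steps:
$j{\left(U \right)} = 4 - \frac{U^{2}}{3}$ ($j{\left(U \right)} = 4 - \frac{U U}{3} = 4 - \frac{U^{2}}{3}$)
$J{\left(c,q \right)} = -93 + c$ ($J{\left(c,q \right)} = c - 93 = -93 + c$)
$J{\left(161,j{\left(-1 \right)} \right)} + 55 \left(-57 - 52\right) = \left(-93 + 161\right) + 55 \left(-57 - 52\right) = 68 + 55 \left(-109\right) = 68 - 5995 = -5927$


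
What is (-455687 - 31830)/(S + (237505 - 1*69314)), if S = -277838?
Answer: 487517/109647 ≈ 4.4462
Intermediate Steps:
(-455687 - 31830)/(S + (237505 - 1*69314)) = (-455687 - 31830)/(-277838 + (237505 - 1*69314)) = -487517/(-277838 + (237505 - 69314)) = -487517/(-277838 + 168191) = -487517/(-109647) = -487517*(-1/109647) = 487517/109647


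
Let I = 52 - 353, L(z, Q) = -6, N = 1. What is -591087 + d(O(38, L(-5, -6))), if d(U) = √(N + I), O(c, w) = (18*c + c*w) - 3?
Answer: -591087 + 10*I*√3 ≈ -5.9109e+5 + 17.32*I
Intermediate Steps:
I = -301
O(c, w) = -3 + 18*c + c*w
d(U) = 10*I*√3 (d(U) = √(1 - 301) = √(-300) = 10*I*√3)
-591087 + d(O(38, L(-5, -6))) = -591087 + 10*I*√3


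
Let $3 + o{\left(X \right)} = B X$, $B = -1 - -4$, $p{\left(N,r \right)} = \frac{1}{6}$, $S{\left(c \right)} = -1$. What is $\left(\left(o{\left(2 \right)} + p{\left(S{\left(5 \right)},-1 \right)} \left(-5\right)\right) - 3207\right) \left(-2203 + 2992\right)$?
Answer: $- \frac{5057227}{2} \approx -2.5286 \cdot 10^{6}$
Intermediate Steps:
$p{\left(N,r \right)} = \frac{1}{6}$
$B = 3$ ($B = -1 + 4 = 3$)
$o{\left(X \right)} = -3 + 3 X$
$\left(\left(o{\left(2 \right)} + p{\left(S{\left(5 \right)},-1 \right)} \left(-5\right)\right) - 3207\right) \left(-2203 + 2992\right) = \left(\left(\left(-3 + 3 \cdot 2\right) + \frac{1}{6} \left(-5\right)\right) - 3207\right) \left(-2203 + 2992\right) = \left(\left(\left(-3 + 6\right) - \frac{5}{6}\right) - 3207\right) 789 = \left(\left(3 - \frac{5}{6}\right) - 3207\right) 789 = \left(\frac{13}{6} - 3207\right) 789 = \left(- \frac{19229}{6}\right) 789 = - \frac{5057227}{2}$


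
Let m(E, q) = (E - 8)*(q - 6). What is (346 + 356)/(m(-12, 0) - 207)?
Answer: -234/29 ≈ -8.0690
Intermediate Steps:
m(E, q) = (-8 + E)*(-6 + q)
(346 + 356)/(m(-12, 0) - 207) = (346 + 356)/((48 - 8*0 - 6*(-12) - 12*0) - 207) = 702/((48 + 0 + 72 + 0) - 207) = 702/(120 - 207) = 702/(-87) = 702*(-1/87) = -234/29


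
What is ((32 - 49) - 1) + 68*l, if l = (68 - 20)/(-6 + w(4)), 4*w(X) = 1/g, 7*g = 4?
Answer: -53826/89 ≈ -604.79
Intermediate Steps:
g = 4/7 (g = (⅐)*4 = 4/7 ≈ 0.57143)
w(X) = 7/16 (w(X) = 1/(4*(4/7)) = (¼)*(7/4) = 7/16)
l = -768/89 (l = (68 - 20)/(-6 + 7/16) = 48/(-89/16) = 48*(-16/89) = -768/89 ≈ -8.6292)
((32 - 49) - 1) + 68*l = ((32 - 49) - 1) + 68*(-768/89) = (-17 - 1) - 52224/89 = -18 - 52224/89 = -53826/89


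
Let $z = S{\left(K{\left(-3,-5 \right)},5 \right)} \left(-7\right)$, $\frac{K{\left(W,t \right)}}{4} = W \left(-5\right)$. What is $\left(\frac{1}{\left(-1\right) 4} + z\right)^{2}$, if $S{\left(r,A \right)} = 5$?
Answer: $\frac{19881}{16} \approx 1242.6$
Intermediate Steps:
$K{\left(W,t \right)} = - 20 W$ ($K{\left(W,t \right)} = 4 W \left(-5\right) = 4 \left(- 5 W\right) = - 20 W$)
$z = -35$ ($z = 5 \left(-7\right) = -35$)
$\left(\frac{1}{\left(-1\right) 4} + z\right)^{2} = \left(\frac{1}{\left(-1\right) 4} - 35\right)^{2} = \left(\frac{1}{-4} - 35\right)^{2} = \left(- \frac{1}{4} - 35\right)^{2} = \left(- \frac{141}{4}\right)^{2} = \frac{19881}{16}$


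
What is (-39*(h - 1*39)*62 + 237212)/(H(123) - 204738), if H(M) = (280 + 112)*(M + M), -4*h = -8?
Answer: -14849/4923 ≈ -3.0163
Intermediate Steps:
h = 2 (h = -¼*(-8) = 2)
H(M) = 784*M (H(M) = 392*(2*M) = 784*M)
(-39*(h - 1*39)*62 + 237212)/(H(123) - 204738) = (-39*(2 - 1*39)*62 + 237212)/(784*123 - 204738) = (-39*(2 - 39)*62 + 237212)/(96432 - 204738) = (-39*(-37)*62 + 237212)/(-108306) = (1443*62 + 237212)*(-1/108306) = (89466 + 237212)*(-1/108306) = 326678*(-1/108306) = -14849/4923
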